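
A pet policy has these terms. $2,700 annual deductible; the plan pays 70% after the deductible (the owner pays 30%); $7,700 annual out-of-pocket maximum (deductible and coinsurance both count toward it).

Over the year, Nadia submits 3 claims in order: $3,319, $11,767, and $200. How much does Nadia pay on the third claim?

Claim 1 — $3,319: $2,700 to deductible, leaving $619; coinsurance $619 × 30% = $185.70. Owner pays $2,885.70; OOP now $2,885.70.
Claim 2 — $11,767: deductible met; 30% of $11,767 = $3,530.10. Owner owes $3,530.10 (running OOP $6,415.80).
Claim 3 — $200: 30% coinsurance on $200 = $60. Cost to owner: $60. OOP to date $6,475.80.

$60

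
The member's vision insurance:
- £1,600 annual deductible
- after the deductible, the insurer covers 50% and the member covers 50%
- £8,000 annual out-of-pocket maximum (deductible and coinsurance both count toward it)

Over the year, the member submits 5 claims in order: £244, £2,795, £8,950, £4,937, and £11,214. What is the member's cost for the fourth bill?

Bill 1, £244: fully absorbed by the deductible. Cost to member: £244. OOP to date £244.
Bill 2, £2,795: £1,356 finishes the deductible; £1,439 goes to coinsurance; 50% of £1,439 = £719.50. Cost to member: £2,075.50. OOP to date £2,319.50.
Bill 3, £8,950: 50% coinsurance on £8,950 = £4,475. Cost to member: £4,475. OOP to date £6,794.50.
Bill 4, £4,937: deductible met; 50% of £4,937 = £2,468.50. That would push OOP to £9,263, over the £8,000 cap, so member pays £8,000 − £6,794.50 = £1,205.50.

£1,205.50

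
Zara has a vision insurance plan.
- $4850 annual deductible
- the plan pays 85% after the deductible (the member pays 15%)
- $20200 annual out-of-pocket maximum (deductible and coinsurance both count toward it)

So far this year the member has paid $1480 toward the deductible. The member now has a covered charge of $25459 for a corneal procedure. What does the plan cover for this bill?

$18775.65

$1480 of the $4850 deductible is already met, leaving $3370.
The remaining $22089 (= $25459 − $3370) moves to coinsurance.
Member's 15% share of $22089 is $3313.35.
Member responsibility before any cap: $3370 + $3313.35 = $6683.35.
Cumulative spending $1480 + $6683.35 = $8163.35 stays under the $20200 maximum.
The insurer covers the remainder: $25459 − $6683.35 = $18775.65.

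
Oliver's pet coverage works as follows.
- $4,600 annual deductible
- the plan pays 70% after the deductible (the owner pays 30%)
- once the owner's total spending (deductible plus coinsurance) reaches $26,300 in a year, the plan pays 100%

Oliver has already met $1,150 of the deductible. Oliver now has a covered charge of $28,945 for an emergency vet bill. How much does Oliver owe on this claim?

Deductible still to meet: $4,600 − $1,150 = $3,450.
That leaves $28,945 − $3,450 = $25,495 for coinsurance.
30% of $25,495 = $7,648.50 falls to the owner.
So the owner owes $3,450 + $7,648.50 = $11,098.50 before any cap.
Total out-of-pocket so far would be $1,150 + $11,098.50 = $12,248.50, below the $26,300 cap — no reduction.

$11,098.50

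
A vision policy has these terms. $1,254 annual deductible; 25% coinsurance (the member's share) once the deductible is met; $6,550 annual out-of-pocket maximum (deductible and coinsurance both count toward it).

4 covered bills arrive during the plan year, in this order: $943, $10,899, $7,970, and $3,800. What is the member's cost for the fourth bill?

$656.50

Claim 1 ($943): fully absorbed by the deductible. Cost to member: $943. OOP to date $943.
Claim 2 ($10,899): $311 to deductible, leaving $10,588; 25% of $10,588 = $2,647. Member pays $2,958; OOP now $3,901.
Claim 3 ($7,970): deductible already satisfied, so member's share is 25% × $7,970 = $1,992.50. Cost to member: $1,992.50. OOP to date $5,893.50.
Claim 4 ($3,800): 25% coinsurance on $3,800 = $950. That would push OOP to $6,843.50, over the $6,550 cap, so member pays $6,550 − $5,893.50 = $656.50.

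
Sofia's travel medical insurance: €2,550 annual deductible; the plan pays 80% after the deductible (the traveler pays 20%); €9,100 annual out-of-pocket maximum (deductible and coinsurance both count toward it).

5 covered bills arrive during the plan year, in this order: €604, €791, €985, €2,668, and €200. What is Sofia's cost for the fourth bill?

#1 (€604): entire amount goes to the deductible. Cost to traveler: €604. OOP to date €604.
#2 (€791): fully absorbed by the deductible. Traveler pays €791; OOP now €1,395.
#3 (€985): fully absorbed by the deductible. Cost to traveler: €985. OOP to date €2,380.
#4 (€2,668): €170 finishes the deductible; €2,498 goes to coinsurance; traveler's 20% is €499.60. Traveler pays €669.60; OOP now €3,049.60.

€669.60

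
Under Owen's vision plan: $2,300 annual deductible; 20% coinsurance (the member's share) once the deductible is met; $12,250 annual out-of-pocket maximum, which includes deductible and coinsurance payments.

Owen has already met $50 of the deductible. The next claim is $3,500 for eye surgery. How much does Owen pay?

Deductible still to meet: $2,300 − $50 = $2,250.
After the $2,250 deductible portion, $3,500 − $2,250 = $1,250 is subject to coinsurance.
20% of $1,250 = $250 falls to the member.
Member responsibility before any cap: $2,250 + $250 = $2,500.
Total out-of-pocket so far would be $50 + $2,500 = $2,550, below the $12,250 cap — no reduction.

$2,500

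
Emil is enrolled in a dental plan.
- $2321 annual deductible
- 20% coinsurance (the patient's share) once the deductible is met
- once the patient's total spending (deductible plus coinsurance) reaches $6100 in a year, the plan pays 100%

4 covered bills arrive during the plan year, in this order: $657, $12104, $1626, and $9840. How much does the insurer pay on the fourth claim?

$8474.20

Bill 1, $657: fully absorbed by the deductible. Cost to patient: $657. OOP to date $657. Insurer: $657 − $657 = $0.
Bill 2, $12104: $1664 finishes the deductible; $10440 goes to coinsurance; patient's 20% is $2088. Patient pays $3752; OOP now $4409. Plan pays $12104 − $3752 = $8352.
Bill 3, $1626: deductible met; 20% of $1626 = $325.20. Cost to patient: $325.20. OOP to date $4734.20. Plan pays $1626 − $325.20 = $1300.80.
Bill 4, $9840: 20% coinsurance on $9840 = $1968. OOP would hit $6702.20 > $6100, so the cap limits the patient to $6100 − $4734.20 = $1365.80. Insurer: $9840 − $1365.80 = $8474.20.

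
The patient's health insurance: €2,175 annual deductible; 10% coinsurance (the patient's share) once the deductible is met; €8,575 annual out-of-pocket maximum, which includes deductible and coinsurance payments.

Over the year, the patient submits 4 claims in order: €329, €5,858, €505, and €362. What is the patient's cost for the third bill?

€50.50

Claim 1 — €329: entire amount goes to the deductible. Patient owes €329 (running OOP €329).
Claim 2 — €5,858: deductible takes €1,846, €4,012 remains; 10% of €4,012 = €401.20. Patient pays €2,247.20; OOP now €2,576.20.
Claim 3 — €505: deductible already satisfied, so patient's share is 10% × €505 = €50.50. Cost to patient: €50.50. OOP to date €2,626.70.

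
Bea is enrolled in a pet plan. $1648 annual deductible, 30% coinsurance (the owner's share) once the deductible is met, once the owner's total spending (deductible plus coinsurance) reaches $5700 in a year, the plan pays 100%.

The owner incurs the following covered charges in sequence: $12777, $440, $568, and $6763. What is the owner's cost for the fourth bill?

$410.90

Bill 1, $12777: $1648 finishes the deductible; $11129 goes to coinsurance; owner's 30% is $3338.70. Cost to owner: $4986.70. OOP to date $4986.70.
Bill 2, $440: deductible met; 30% of $440 = $132. Cost to owner: $132. OOP to date $5118.70.
Bill 3, $568: deductible met; 30% of $568 = $170.40. Cost to owner: $170.40. OOP to date $5289.10.
Bill 4, $6763: deductible met; 30% of $6763 = $2028.90. OOP would hit $7318 > $5700, so the cap limits the owner to $5700 − $5289.10 = $410.90.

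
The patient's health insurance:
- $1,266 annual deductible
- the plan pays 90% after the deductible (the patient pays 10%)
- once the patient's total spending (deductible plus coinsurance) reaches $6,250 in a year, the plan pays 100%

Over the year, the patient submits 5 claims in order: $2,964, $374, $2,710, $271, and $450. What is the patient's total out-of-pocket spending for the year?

Bill 1, $2,964: deductible takes $1,266, $1,698 remains; 10% of $1,698 = $169.80. Cost to patient: $1,435.80. OOP to date $1,435.80.
Bill 2, $374: deductible already satisfied, so patient's share is 10% × $374 = $37.40. Patient pays $37.40; OOP now $1,473.20.
Bill 3, $2,710: deductible already satisfied, so patient's share is 10% × $2,710 = $271. Cost to patient: $271. OOP to date $1,744.20.
Bill 4, $271: deductible already satisfied, so patient's share is 10% × $271 = $27.10. Patient owes $27.10 (running OOP $1,771.30).
Bill 5, $450: 10% coinsurance on $450 = $45. Cost to patient: $45. OOP to date $1,816.30.
Total paid by the patient: $1,435.80 + $37.40 + $271 + $27.10 + $45 = $1,816.30.

$1,816.30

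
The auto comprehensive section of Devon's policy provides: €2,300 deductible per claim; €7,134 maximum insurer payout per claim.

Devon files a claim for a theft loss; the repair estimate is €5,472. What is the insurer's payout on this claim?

€3,172

After the deductible, €5,472 − €2,300 = €3,172 remains.
€3,172 ≤ €7,134, so the limit doesn't bind; insurer pays €3,172.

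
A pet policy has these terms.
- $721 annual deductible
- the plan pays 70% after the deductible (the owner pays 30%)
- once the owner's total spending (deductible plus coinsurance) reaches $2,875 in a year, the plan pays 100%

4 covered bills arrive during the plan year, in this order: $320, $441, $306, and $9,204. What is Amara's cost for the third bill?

Claim 1 ($320): all of it applies to the deductible. Owner owes $320 (running OOP $320).
Claim 2 ($441): $401 finishes the deductible; $40 goes to coinsurance; owner's 30% is $12. Owner owes $413 (running OOP $733).
Claim 3 ($306): deductible met; 30% of $306 = $91.80. Owner pays $91.80; OOP now $824.80.

$91.80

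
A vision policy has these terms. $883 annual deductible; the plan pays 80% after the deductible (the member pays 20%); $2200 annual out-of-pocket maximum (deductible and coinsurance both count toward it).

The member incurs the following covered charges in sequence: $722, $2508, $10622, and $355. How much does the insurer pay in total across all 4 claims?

$12007

Claim 1 — $722: all of it applies to the deductible. Cost to member: $722. OOP to date $722. Insurer: $722 − $722 = $0.
Claim 2 — $2508: deductible takes $161, $2347 remains; member's 20% is $469.40. Member owes $630.40 (running OOP $1352.40). Insurer: $2508 − $630.40 = $1877.60.
Claim 3 — $10622: deductible met; 20% of $10622 = $2124.40. OOP would hit $3476.80 > $2200, so the cap limits the member to $2200 − $1352.40 = $847.60. Insurer: $10622 − $847.60 = $9774.40.
Claim 4 — $355: deductible met; 20% of $355 = $71. OOP would hit $2271 > $2200, so the cap limits the member to $2200 − $2200 = $0. Plan pays $355 − $0 = $355.
Insurer total: $0 + $1877.60 + $9774.40 + $355 = $12007.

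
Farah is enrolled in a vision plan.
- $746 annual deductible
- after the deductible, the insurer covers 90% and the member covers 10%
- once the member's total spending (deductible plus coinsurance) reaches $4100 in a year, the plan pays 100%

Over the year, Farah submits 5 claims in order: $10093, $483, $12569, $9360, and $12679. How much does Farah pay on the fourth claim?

$936

#1 ($10093): $746 to deductible, leaving $9347; 10% of $9347 = $934.70. Member pays $1680.70; OOP now $1680.70.
#2 ($483): 10% coinsurance on $483 = $48.30. Member owes $48.30 (running OOP $1729).
#3 ($12569): deductible met; 10% of $12569 = $1256.90. Cost to member: $1256.90. OOP to date $2985.90.
#4 ($9360): 10% coinsurance on $9360 = $936. Member pays $936; OOP now $3921.90.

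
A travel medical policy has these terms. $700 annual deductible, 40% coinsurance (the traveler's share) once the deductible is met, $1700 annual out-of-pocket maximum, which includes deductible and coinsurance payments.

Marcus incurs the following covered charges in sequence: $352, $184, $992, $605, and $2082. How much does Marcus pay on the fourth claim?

$242

Claim 1 ($352): fully absorbed by the deductible. Traveler pays $352; OOP now $352.
Claim 2 ($184): fully absorbed by the deductible. Cost to traveler: $184. OOP to date $536.
Claim 3 ($992): $164 finishes the deductible; $828 goes to coinsurance; coinsurance $828 × 40% = $331.20. Cost to traveler: $495.20. OOP to date $1031.20.
Claim 4 ($605): 40% coinsurance on $605 = $242. Cost to traveler: $242. OOP to date $1273.20.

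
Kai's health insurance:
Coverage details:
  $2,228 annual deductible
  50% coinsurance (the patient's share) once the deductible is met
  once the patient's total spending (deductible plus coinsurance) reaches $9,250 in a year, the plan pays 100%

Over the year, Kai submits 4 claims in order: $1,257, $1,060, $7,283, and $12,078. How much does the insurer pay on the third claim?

#1 ($1,257): fully absorbed by the deductible. Cost to patient: $1,257. OOP to date $1,257. Plan pays $1,257 − $1,257 = $0.
#2 ($1,060): deductible takes $971, $89 remains; 50% of $89 = $44.50. Cost to patient: $1,015.50. OOP to date $2,272.50. Insurer: $1,060 − $1,015.50 = $44.50.
#3 ($7,283): deductible already satisfied, so patient's share is 50% × $7,283 = $3,641.50. Cost to patient: $3,641.50. OOP to date $5,914. Plan pays $7,283 − $3,641.50 = $3,641.50.

$3,641.50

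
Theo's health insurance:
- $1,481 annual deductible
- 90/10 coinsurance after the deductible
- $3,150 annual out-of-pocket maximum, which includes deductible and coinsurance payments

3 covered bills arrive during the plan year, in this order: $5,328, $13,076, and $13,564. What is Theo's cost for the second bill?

Bill 1, $5,328: $1,481 finishes the deductible; $3,847 goes to coinsurance; 10% of $3,847 = $384.70. Patient pays $1,865.70; OOP now $1,865.70.
Bill 2, $13,076: 10% coinsurance on $13,076 = $1,307.60. Adding that to $1,865.70 gives $3,173.30, past the $3,150 cap; patient pays only $3,150 − $1,865.70 = $1,284.30.

$1,284.30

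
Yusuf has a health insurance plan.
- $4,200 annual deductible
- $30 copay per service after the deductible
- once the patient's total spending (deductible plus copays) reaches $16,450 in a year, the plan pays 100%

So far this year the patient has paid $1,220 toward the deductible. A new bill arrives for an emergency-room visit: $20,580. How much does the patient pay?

$3,010

Deductible still to meet: $4,200 − $1,220 = $2,980.
After the $2,980 deductible portion, $20,580 − $2,980 = $17,600 is subject to the copay.
Copay on this service: $30.
Patient responsibility before any cap: $2,980 + $30 = $3,010.
Year-to-date out-of-pocket becomes $1,220 + $3,010 = $4,230, still under the $16,450 maximum, so no cap applies.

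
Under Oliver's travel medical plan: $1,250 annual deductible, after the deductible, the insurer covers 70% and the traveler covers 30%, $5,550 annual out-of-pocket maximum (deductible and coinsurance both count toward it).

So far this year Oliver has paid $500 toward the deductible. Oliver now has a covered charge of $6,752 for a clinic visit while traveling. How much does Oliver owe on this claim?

$500 of the $1,250 deductible is already met, leaving $750.
That leaves $6,752 − $750 = $6,002 for coinsurance.
30% of $6,002 = $1,800.60 falls to the traveler.
So the traveler owes $750 + $1,800.60 = $2,550.60 before any cap.
Cumulative spending $500 + $2,550.60 = $3,050.60 stays under the $5,550 maximum.

$2,550.60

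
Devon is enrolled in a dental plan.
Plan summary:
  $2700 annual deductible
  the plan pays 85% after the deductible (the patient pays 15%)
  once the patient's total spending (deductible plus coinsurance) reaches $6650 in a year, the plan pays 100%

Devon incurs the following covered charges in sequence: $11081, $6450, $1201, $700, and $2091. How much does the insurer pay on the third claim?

Claim 1 ($11081): $2700 finishes the deductible; $8381 goes to coinsurance; 15% of $8381 = $1257.15. Patient pays $3957.15; OOP now $3957.15. Insurer: $11081 − $3957.15 = $7123.85.
Claim 2 ($6450): 15% coinsurance on $6450 = $967.50. Cost to patient: $967.50. OOP to date $4924.65. Insurer: $6450 − $967.50 = $5482.50.
Claim 3 ($1201): 15% coinsurance on $1201 = $180.15. Patient pays $180.15; OOP now $5104.80. Plan pays $1201 − $180.15 = $1020.85.

$1020.85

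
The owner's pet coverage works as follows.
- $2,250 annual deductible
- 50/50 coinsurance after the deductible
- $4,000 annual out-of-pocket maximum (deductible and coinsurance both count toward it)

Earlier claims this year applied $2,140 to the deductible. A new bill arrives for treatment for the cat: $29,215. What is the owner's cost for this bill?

$1,860

Remaining deductible: $2,250 − $2,140 = $110.
After the $110 deductible portion, $29,215 − $110 = $29,105 is subject to coinsurance.
50% of $29,105 = $14,552.50 falls to the owner.
So the owner owes $110 + $14,552.50 = $14,662.50 before any cap.
Year-to-date out-of-pocket would reach $2,140 + $14,662.50 = $16,802.50, above the $4,000 maximum, so the owner pays only $4,000 − $2,140 = $1,860.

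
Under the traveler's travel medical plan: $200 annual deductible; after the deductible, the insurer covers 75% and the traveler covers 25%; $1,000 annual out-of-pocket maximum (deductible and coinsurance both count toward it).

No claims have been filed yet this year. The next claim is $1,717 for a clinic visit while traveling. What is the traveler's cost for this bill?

Nothing has been paid toward the $200 deductible, so the first $200 of this charge is applied there.
The remaining $1,517 (= $1,717 − $200) moves to coinsurance.
Coinsurance: $1,517 × 25% = $379.25.
That puts the traveler's cost at $200 + $379.25 = $579.25 before any cap.
Year-to-date out-of-pocket becomes $0 + $579.25 = $579.25, still under the $1,000 maximum, so no cap applies.

$579.25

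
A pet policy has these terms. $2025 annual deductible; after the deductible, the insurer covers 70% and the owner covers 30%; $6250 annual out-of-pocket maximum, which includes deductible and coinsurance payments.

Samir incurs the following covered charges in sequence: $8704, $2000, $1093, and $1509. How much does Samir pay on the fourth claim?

$452.70

Claim 1 — $8704: $2025 to deductible, leaving $6679; owner's 30% is $2003.70. Owner pays $4028.70; OOP now $4028.70.
Claim 2 — $2000: deductible met; 30% of $2000 = $600. Owner pays $600; OOP now $4628.70.
Claim 3 — $1093: deductible met; 30% of $1093 = $327.90. Owner pays $327.90; OOP now $4956.60.
Claim 4 — $1509: 30% coinsurance on $1509 = $452.70. Owner pays $452.70; OOP now $5409.30.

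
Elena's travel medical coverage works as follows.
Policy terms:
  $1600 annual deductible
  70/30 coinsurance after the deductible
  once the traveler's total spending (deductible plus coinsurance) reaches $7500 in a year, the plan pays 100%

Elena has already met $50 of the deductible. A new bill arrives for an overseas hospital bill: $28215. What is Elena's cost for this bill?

$7450

Deductible still to meet: $1600 − $50 = $1550.
After the $1550 deductible portion, $28215 − $1550 = $26665 is subject to coinsurance.
30% of $26665 = $7999.50 falls to the traveler.
That puts the traveler's cost at $1550 + $7999.50 = $9549.50 before any cap.
Adding $9549.50 to the $50 already spent would give $9599.50, which exceeds the $7500 cap; the traveler pays just $7500 − $50 = $7450.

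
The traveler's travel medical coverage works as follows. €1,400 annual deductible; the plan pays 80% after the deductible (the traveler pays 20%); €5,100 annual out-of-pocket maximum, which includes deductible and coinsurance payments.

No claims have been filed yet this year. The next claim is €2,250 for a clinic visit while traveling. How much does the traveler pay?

Deductible not yet touched, so the first €1,400 of the bill goes to the deductible.
After the €1,400 deductible portion, €2,250 − €1,400 = €850 is subject to coinsurance.
20% of €850 = €170 falls to the traveler.
Traveler responsibility before any cap: €1,400 + €170 = €1,570.
Cumulative spending €0 + €1,570 = €1,570 stays under the €5,100 maximum.

€1,570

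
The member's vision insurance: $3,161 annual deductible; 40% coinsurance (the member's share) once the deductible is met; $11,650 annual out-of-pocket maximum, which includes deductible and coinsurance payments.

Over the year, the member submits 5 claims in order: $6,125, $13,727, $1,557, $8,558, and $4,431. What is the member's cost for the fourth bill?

$1,189.80

Claim 1 — $6,125: $3,161 to deductible, leaving $2,964; member's 40% is $1,185.60. Member pays $4,346.60; OOP now $4,346.60.
Claim 2 — $13,727: deductible met; 40% of $13,727 = $5,490.80. Member pays $5,490.80; OOP now $9,837.40.
Claim 3 — $1,557: deductible already satisfied, so member's share is 40% × $1,557 = $622.80. Cost to member: $622.80. OOP to date $10,460.20.
Claim 4 — $8,558: 40% coinsurance on $8,558 = $3,423.20. Adding that to $10,460.20 gives $13,883.40, past the $11,650 cap; member pays only $11,650 − $10,460.20 = $1,189.80.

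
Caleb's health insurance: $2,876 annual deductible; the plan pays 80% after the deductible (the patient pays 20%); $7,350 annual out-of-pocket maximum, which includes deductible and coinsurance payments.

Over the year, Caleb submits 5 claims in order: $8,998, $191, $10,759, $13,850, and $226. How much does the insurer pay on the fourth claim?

$12,790.40

Claim 1 — $8,998: deductible takes $2,876, $6,122 remains; patient's 20% is $1,224.40. Cost to patient: $4,100.40. OOP to date $4,100.40. Plan pays $8,998 − $4,100.40 = $4,897.60.
Claim 2 — $191: deductible met; 20% of $191 = $38.20. Patient owes $38.20 (running OOP $4,138.60). Insurer: $191 − $38.20 = $152.80.
Claim 3 — $10,759: deductible already satisfied, so patient's share is 20% × $10,759 = $2,151.80. Patient pays $2,151.80; OOP now $6,290.40. Plan pays $10,759 − $2,151.80 = $8,607.20.
Claim 4 — $13,850: 20% coinsurance on $13,850 = $2,770. Adding that to $6,290.40 gives $9,060.40, past the $7,350 cap; patient pays only $7,350 − $6,290.40 = $1,059.60. Plan pays $13,850 − $1,059.60 = $12,790.40.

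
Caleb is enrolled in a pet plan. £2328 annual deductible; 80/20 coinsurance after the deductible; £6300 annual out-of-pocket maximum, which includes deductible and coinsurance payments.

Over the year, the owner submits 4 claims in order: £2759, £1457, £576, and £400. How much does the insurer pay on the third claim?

£460.80

Bill 1, £2759: £2328 to deductible, leaving £431; coinsurance £431 × 20% = £86.20. Owner pays £2414.20; OOP now £2414.20. Plan pays £2759 − £2414.20 = £344.80.
Bill 2, £1457: 20% coinsurance on £1457 = £291.40. Owner owes £291.40 (running OOP £2705.60). Plan pays £1457 − £291.40 = £1165.60.
Bill 3, £576: deductible already satisfied, so owner's share is 20% × £576 = £115.20. Cost to owner: £115.20. OOP to date £2820.80. Insurer: £576 − £115.20 = £460.80.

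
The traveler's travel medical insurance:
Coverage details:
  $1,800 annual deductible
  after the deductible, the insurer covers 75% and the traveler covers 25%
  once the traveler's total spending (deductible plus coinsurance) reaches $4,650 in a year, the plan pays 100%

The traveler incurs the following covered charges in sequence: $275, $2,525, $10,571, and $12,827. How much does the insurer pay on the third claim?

Claim 1 ($275): all of it applies to the deductible. Traveler pays $275; OOP now $275. Insurer: $275 − $275 = $0.
Claim 2 ($2,525): $1,525 finishes the deductible; $1,000 goes to coinsurance; traveler's 25% is $250. Traveler owes $1,775 (running OOP $2,050). Insurer: $2,525 − $1,775 = $750.
Claim 3 ($10,571): deductible met; 25% of $10,571 = $2,642.75. That would push OOP to $4,692.75, over the $4,650 cap, so traveler pays $4,650 − $2,050 = $2,600. Insurer: $10,571 − $2,600 = $7,971.

$7,971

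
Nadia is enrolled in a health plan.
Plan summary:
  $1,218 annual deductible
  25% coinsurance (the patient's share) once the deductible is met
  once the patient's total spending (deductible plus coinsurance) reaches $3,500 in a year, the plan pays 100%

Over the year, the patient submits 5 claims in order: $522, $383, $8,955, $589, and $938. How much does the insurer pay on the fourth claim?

Bill 1, $522: all of it applies to the deductible. Patient pays $522; OOP now $522. Plan pays $522 − $522 = $0.
Bill 2, $383: all of it applies to the deductible. Patient owes $383 (running OOP $905). Insurer: $383 − $383 = $0.
Bill 3, $8,955: $313 finishes the deductible; $8,642 goes to coinsurance; 25% of $8,642 = $2,160.50. Patient owes $2,473.50 (running OOP $3,378.50). Insurer: $8,955 − $2,473.50 = $6,481.50.
Bill 4, $589: deductible already satisfied, so patient's share is 25% × $589 = $147.25. That would push OOP to $3,525.75, over the $3,500 cap, so patient pays $3,500 − $3,378.50 = $121.50. Plan pays $589 − $121.50 = $467.50.

$467.50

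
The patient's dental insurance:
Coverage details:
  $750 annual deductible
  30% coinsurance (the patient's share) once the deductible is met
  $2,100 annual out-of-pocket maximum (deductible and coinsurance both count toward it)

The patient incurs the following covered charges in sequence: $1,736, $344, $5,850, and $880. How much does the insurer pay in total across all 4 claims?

Claim 1 ($1,736): $750 finishes the deductible; $986 goes to coinsurance; patient's 30% is $295.80. Cost to patient: $1,045.80. OOP to date $1,045.80. Insurer: $1,736 − $1,045.80 = $690.20.
Claim 2 ($344): 30% coinsurance on $344 = $103.20. Cost to patient: $103.20. OOP to date $1,149. Plan pays $344 − $103.20 = $240.80.
Claim 3 ($5,850): deductible met; 30% of $5,850 = $1,755. That would push OOP to $2,904, over the $2,100 cap, so patient pays $2,100 − $1,149 = $951. Insurer: $5,850 − $951 = $4,899.
Claim 4 ($880): 30% coinsurance on $880 = $264. Adding that to $2,100 gives $2,364, past the $2,100 cap; patient pays only $2,100 − $2,100 = $0. Insurer: $880 − $0 = $880.
Insurer total = bills − patient's total = $8,810 − $2,100 = $6,710.

$6,710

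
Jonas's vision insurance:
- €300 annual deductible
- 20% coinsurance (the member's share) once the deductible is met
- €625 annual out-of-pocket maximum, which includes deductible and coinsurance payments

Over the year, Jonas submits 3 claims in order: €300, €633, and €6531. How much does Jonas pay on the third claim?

€198.40

#1 (€300): all of it applies to the deductible. Cost to member: €300. OOP to date €300.
#2 (€633): deductible already satisfied, so member's share is 20% × €633 = €126.60. Member pays €126.60; OOP now €426.60.
#3 (€6531): deductible met; 20% of €6531 = €1306.20. That would push OOP to €1732.80, over the €625 cap, so member pays €625 − €426.60 = €198.40.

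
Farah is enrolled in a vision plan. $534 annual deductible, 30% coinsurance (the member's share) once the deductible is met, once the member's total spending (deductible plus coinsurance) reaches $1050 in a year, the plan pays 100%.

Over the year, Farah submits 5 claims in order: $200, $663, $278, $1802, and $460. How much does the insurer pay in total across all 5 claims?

$2353

#1 ($200): fully absorbed by the deductible. Member pays $200; OOP now $200. Plan pays $200 − $200 = $0.
#2 ($663): $334 finishes the deductible; $329 goes to coinsurance; member's 30% is $98.70. Member pays $432.70; OOP now $632.70. Plan pays $663 − $432.70 = $230.30.
#3 ($278): deductible met; 30% of $278 = $83.40. Cost to member: $83.40. OOP to date $716.10. Plan pays $278 − $83.40 = $194.60.
#4 ($1802): deductible already satisfied, so member's share is 30% × $1802 = $540.60. Adding that to $716.10 gives $1256.70, past the $1050 cap; member pays only $1050 − $716.10 = $333.90. Plan pays $1802 − $333.90 = $1468.10.
#5 ($460): deductible met; 30% of $460 = $138. Adding that to $1050 gives $1188, past the $1050 cap; member pays only $1050 − $1050 = $0. Plan pays $460 − $0 = $460.
Insurer total: $0 + $230.30 + $194.60 + $1468.10 + $460 = $2353.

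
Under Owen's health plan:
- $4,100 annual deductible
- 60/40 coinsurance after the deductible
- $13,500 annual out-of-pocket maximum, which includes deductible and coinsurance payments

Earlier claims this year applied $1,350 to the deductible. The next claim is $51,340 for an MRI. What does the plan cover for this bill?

$39,190

$1,350 of the $4,100 deductible is already met, leaving $2,750.
The remaining $48,590 (= $51,340 − $2,750) moves to coinsurance.
Coinsurance: $48,590 × 40% = $19,436.
That puts the patient's cost at $2,750 + $19,436 = $22,186 before any cap.
Year-to-date out-of-pocket would reach $1,350 + $22,186 = $23,536, above the $13,500 maximum, so the patient pays only $13,500 − $1,350 = $12,150.
Insurer pays the balance: $51,340 − $12,150 = $39,190.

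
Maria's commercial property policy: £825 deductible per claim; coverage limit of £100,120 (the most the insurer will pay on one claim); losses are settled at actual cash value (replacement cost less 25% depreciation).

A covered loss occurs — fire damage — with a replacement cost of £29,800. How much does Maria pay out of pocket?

Depreciate 25%: the covered value is £29,800 × 0.75 = £22,350.
After the deductible, £22,350 − £825 = £21,525 remains.
That's under the £100,120 cap, so the insurer reimburses the full £21,525.
The business bears the rest of the original loss: £29,800 − £21,525 = £8,275.

£8,275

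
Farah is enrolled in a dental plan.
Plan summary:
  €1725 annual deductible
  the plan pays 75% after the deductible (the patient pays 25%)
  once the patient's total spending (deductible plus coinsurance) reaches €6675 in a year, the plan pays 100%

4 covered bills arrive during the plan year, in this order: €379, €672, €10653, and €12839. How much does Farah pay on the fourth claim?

€2455.25

#1 (€379): all of it applies to the deductible. Cost to patient: €379. OOP to date €379.
#2 (€672): fully absorbed by the deductible. Cost to patient: €672. OOP to date €1051.
#3 (€10653): €674 to deductible, leaving €9979; patient's 25% is €2494.75. Patient pays €3168.75; OOP now €4219.75.
#4 (€12839): deductible already satisfied, so patient's share is 25% × €12839 = €3209.75. OOP would hit €7429.50 > €6675, so the cap limits the patient to €6675 − €4219.75 = €2455.25.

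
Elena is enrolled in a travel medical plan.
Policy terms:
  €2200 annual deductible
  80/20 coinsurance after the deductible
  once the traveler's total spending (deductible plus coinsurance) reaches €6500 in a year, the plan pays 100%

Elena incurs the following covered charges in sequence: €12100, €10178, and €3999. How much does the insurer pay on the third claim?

€3714.60

Bill 1, €12100: deductible takes €2200, €9900 remains; traveler's 20% is €1980. Cost to traveler: €4180. OOP to date €4180. Plan pays €12100 − €4180 = €7920.
Bill 2, €10178: 20% coinsurance on €10178 = €2035.60. Traveler pays €2035.60; OOP now €6215.60. Plan pays €10178 − €2035.60 = €8142.40.
Bill 3, €3999: deductible met; 20% of €3999 = €799.80. OOP would hit €7015.40 > €6500, so the cap limits the traveler to €6500 − €6215.60 = €284.40. Plan pays €3999 − €284.40 = €3714.60.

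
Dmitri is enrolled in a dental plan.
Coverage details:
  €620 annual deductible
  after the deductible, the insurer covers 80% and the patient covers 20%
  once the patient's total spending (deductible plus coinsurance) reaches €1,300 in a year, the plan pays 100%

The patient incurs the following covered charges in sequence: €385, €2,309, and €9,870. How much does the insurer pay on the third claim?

Claim 1 (€385): all of it applies to the deductible. Patient pays €385; OOP now €385. Insurer: €385 − €385 = €0.
Claim 2 (€2,309): deductible takes €235, €2,074 remains; patient's 20% is €414.80. Patient pays €649.80; OOP now €1,034.80. Plan pays €2,309 − €649.80 = €1,659.20.
Claim 3 (€9,870): 20% coinsurance on €9,870 = €1,974. That would push OOP to €3,008.80, over the €1,300 cap, so patient pays €1,300 − €1,034.80 = €265.20. Insurer: €9,870 − €265.20 = €9,604.80.

€9,604.80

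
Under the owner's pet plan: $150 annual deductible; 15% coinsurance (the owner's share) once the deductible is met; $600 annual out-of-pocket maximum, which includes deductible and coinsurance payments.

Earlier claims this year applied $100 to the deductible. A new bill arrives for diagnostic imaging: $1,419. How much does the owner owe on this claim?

$255.35

Remaining deductible: $150 − $100 = $50.
The remaining $1,369 (= $1,419 − $50) moves to coinsurance.
Owner's 15% share of $1,369 is $205.35.
So the owner owes $50 + $205.35 = $255.35 before any cap.
Cumulative spending $100 + $255.35 = $355.35 stays under the $600 maximum.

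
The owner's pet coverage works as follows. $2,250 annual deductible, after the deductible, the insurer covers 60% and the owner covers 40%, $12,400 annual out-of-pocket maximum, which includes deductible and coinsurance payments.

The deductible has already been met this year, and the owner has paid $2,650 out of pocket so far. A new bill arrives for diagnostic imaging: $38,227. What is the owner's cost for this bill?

With the deductible met, the entire $38,227 is subject to coinsurance.
Owner's 40% share of $38,227 is $15,290.80.
That would bring total out-of-pocket to $17,940.80, past the $12,400 cap. The owner is capped at $12,400 − $2,650 = $9,750 on this claim.

$9,750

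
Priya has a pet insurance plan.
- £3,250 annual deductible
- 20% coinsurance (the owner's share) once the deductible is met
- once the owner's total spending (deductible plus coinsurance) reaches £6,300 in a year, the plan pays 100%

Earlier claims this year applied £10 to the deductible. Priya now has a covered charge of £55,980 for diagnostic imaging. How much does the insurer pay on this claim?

£49,690

£10 of the £3,250 deductible is already met, leaving £3,240.
The remaining £52,740 (= £55,980 − £3,240) moves to coinsurance.
Coinsurance: £52,740 × 20% = £10,548.
That puts the owner's cost at £3,240 + £10,548 = £13,788 before any cap.
Adding £13,788 to the £10 already spent would give £13,798, which exceeds the £6,300 cap; the owner pays just £6,300 − £10 = £6,290.
The plan picks up £55,980 − £6,290 = £49,690.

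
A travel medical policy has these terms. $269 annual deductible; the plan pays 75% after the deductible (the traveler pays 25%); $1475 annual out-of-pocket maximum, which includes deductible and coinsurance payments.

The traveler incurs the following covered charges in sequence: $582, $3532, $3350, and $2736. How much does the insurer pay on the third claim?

Claim 1 ($582): deductible takes $269, $313 remains; 25% of $313 = $78.25. Traveler pays $347.25; OOP now $347.25. Insurer: $582 − $347.25 = $234.75.
Claim 2 ($3532): 25% coinsurance on $3532 = $883. Traveler owes $883 (running OOP $1230.25). Insurer: $3532 − $883 = $2649.
Claim 3 ($3350): 25% coinsurance on $3350 = $837.50. OOP would hit $2067.75 > $1475, so the cap limits the traveler to $1475 − $1230.25 = $244.75. Plan pays $3350 − $244.75 = $3105.25.

$3105.25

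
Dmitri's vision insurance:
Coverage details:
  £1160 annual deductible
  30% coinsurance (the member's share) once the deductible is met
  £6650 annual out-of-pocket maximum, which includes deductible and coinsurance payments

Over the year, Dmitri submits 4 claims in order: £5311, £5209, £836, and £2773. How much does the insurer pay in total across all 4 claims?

#1 (£5311): £1160 finishes the deductible; £4151 goes to coinsurance; coinsurance £4151 × 30% = £1245.30. Cost to member: £2405.30. OOP to date £2405.30. Plan pays £5311 − £2405.30 = £2905.70.
#2 (£5209): deductible already satisfied, so member's share is 30% × £5209 = £1562.70. Member owes £1562.70 (running OOP £3968). Plan pays £5209 − £1562.70 = £3646.30.
#3 (£836): deductible met; 30% of £836 = £250.80. Cost to member: £250.80. OOP to date £4218.80. Insurer: £836 − £250.80 = £585.20.
#4 (£2773): deductible met; 30% of £2773 = £831.90. Cost to member: £831.90. OOP to date £5050.70. Plan pays £2773 − £831.90 = £1941.10.
Insurer total = bills − member's total = £14129 − £5050.70 = £9078.30.

£9078.30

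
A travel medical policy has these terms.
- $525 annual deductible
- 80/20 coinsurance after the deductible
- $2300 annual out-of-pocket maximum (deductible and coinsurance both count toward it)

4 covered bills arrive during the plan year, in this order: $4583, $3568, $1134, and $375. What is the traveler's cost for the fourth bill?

Claim 1 — $4583: $525 to deductible, leaving $4058; coinsurance $4058 × 20% = $811.60. Traveler owes $1336.60 (running OOP $1336.60).
Claim 2 — $3568: deductible already satisfied, so traveler's share is 20% × $3568 = $713.60. Cost to traveler: $713.60. OOP to date $2050.20.
Claim 3 — $1134: deductible already satisfied, so traveler's share is 20% × $1134 = $226.80. Traveler pays $226.80; OOP now $2277.
Claim 4 — $375: deductible already satisfied, so traveler's share is 20% × $375 = $75. OOP would hit $2352 > $2300, so the cap limits the traveler to $2300 − $2277 = $23.

$23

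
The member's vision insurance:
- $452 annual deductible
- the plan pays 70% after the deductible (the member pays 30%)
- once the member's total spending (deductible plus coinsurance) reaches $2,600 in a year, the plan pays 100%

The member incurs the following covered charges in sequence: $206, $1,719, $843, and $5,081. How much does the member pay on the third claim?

#1 ($206): fully absorbed by the deductible. Member owes $206 (running OOP $206).
#2 ($1,719): deductible takes $246, $1,473 remains; member's 30% is $441.90. Member owes $687.90 (running OOP $893.90).
#3 ($843): deductible already satisfied, so member's share is 30% × $843 = $252.90. Member owes $252.90 (running OOP $1,146.80).

$252.90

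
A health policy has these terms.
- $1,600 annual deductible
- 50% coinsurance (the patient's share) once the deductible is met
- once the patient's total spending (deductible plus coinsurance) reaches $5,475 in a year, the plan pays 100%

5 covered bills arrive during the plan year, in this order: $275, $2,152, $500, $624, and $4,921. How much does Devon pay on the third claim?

$250

Claim 1 — $275: fully absorbed by the deductible. Patient owes $275 (running OOP $275).
Claim 2 — $2,152: $1,325 to deductible, leaving $827; 50% of $827 = $413.50. Patient pays $1,738.50; OOP now $2,013.50.
Claim 3 — $500: deductible met; 50% of $500 = $250. Cost to patient: $250. OOP to date $2,263.50.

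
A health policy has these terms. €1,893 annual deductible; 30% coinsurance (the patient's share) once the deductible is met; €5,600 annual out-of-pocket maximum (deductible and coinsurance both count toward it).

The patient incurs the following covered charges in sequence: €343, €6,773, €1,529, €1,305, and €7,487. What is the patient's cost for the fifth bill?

€1,289.90

#1 (€343): all of it applies to the deductible. Patient pays €343; OOP now €343.
#2 (€6,773): deductible takes €1,550, €5,223 remains; 30% of €5,223 = €1,566.90. Cost to patient: €3,116.90. OOP to date €3,459.90.
#3 (€1,529): deductible met; 30% of €1,529 = €458.70. Patient pays €458.70; OOP now €3,918.60.
#4 (€1,305): 30% coinsurance on €1,305 = €391.50. Cost to patient: €391.50. OOP to date €4,310.10.
#5 (€7,487): deductible met; 30% of €7,487 = €2,246.10. OOP would hit €6,556.20 > €5,600, so the cap limits the patient to €5,600 − €4,310.10 = €1,289.90.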